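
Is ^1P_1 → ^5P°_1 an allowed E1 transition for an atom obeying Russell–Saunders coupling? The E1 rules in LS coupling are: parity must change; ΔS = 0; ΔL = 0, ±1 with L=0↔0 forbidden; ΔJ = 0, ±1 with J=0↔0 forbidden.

forbidden

ΔJ = 0, ±1 (not J=0↔0): J: 1 → 1, ΔJ = +0 — satisfied.
ΔS = 0: S: 0 → 2 — violated.
Parity must change: even → odd — satisfied.
ΔL = 0, ±1 (not L=0↔0): L: 1 → 1, ΔL = +0 — satisfied.
Rule(s) violated: ΔS.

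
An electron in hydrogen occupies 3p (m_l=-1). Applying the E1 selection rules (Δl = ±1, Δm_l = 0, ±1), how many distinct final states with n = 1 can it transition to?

1

E1 requires Δl = ±1, so l_f ∈ {0, 2}; with 0 ≤ l_f ≤ n_f−1 = 0, the allowed l_f values are {0}.
For l_f = 0: m_f ∈ {m_i−1, m_i, m_i+1} ∩ [−0, 0] = {0} → 1 state.
Total: 1.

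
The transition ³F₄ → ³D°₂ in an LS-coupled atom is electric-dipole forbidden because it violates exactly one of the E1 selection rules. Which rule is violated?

Parity must change: even → odd — ✓.
ΔS = 0: S: 1 → 1 — ✓.
ΔL = 0, ±1 (not L=0↔0): L: 3 → 2, ΔL = -1 — ✓.
ΔJ = 0, ±1 (not J=0↔0): J: 4 → 2, ΔJ = -2 — ✗.

the ΔJ = 0, ±1 rule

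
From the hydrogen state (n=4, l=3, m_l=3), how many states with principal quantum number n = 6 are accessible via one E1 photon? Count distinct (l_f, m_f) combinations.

4

E1 requires Δl = ±1, so l_f ∈ {2, 4}; with 0 ≤ l_f ≤ n_f−1 = 5, the allowed l_f values are {2, 4}.
For l_f = 2: m_f ∈ {m_i−1, m_i, m_i+1} ∩ [−2, 2] = {2} → 1 state.
For l_f = 4: m_f ∈ {m_i−1, m_i, m_i+1} ∩ [−4, 4] = {2, 3, 4} → 3 states.
Total: 4.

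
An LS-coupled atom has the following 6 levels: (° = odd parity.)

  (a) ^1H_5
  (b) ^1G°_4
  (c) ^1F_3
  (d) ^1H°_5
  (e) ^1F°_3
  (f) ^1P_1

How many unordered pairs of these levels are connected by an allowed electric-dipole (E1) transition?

(a)–(b): allowed.
(a)–(c): forbidden (parity, ΔL, ΔJ).
(a)–(d): allowed.
(a)–(e): forbidden (ΔL, ΔJ).
(a)–(f): forbidden (parity, ΔL, ΔJ).
(b)–(c): allowed.
(b)–(d): forbidden (parity).
(b)–(e): forbidden (parity).
(b)–(f): forbidden (ΔL, ΔJ).
(c)–(d): forbidden (ΔL, ΔJ).
(c)–(e): allowed.
(c)–(f): forbidden (parity, ΔL, ΔJ).
(d)–(e): forbidden (parity, ΔL, ΔJ).
(d)–(f): forbidden (ΔL, ΔJ).
(e)–(f): forbidden (ΔL, ΔJ).
Allowed pairs: 4 of 15.

4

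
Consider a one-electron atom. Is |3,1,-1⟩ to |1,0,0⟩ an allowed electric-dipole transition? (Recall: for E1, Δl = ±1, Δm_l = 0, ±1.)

allowed

Initial l = 1, final l = 0, so Δl = -1. E1 requires Δl = ±1: ok.
Δm_l = 0 − (-1) = +1. E1 requires Δm_l = 0, ±1: ok.
All E1 selection rules are satisfied.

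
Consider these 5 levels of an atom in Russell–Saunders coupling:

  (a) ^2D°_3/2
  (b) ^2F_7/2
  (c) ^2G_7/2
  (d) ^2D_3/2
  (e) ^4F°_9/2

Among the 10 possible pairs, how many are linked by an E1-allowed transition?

(a)–(b): forbidden (ΔJ).
(a)–(c): forbidden (ΔL, ΔJ).
(a)–(d): allowed.
(a)–(e): forbidden (parity, ΔS, ΔJ).
(b)–(c): forbidden (parity).
(b)–(d): forbidden (parity, ΔJ).
(b)–(e): forbidden (ΔS).
(c)–(d): forbidden (parity, ΔL, ΔJ).
(c)–(e): forbidden (ΔS).
(d)–(e): forbidden (ΔS, ΔJ).
Allowed pairs: 1 of 10.

1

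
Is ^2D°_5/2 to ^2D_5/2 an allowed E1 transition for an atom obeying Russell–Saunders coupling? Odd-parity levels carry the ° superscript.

Initial level: S=1/2, L=2, J=5/2, parity odd. Final level: S=1/2, L=2, J=5/2, parity even.
ΔJ = 0, ±1 (not J=0↔0): J: 5/2 → 5/2, ΔJ = +0 — passes.
Parity must change: odd → even — passes.
ΔS = 0: S: 1/2 → 1/2 — passes.
ΔL = 0, ±1 (not L=0↔0): L: 2 → 2, ΔL = +0 — passes.
All four E1 rules are satisfied.

allowed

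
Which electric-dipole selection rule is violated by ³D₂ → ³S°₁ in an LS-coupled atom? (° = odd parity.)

the ΔL = 0, ±1 rule

Initial level: S=1, L=2, J=2, parity even. Final level: S=1, L=0, J=1, parity odd.
Parity must change: even → odd — ok.
ΔS = 0: S: 1 → 1 — ok.
ΔL = 0, ±1 (not L=0↔0): L: 2 → 0, ΔL = -2 — fails.
ΔJ = 0, ±1 (not J=0↔0): J: 2 → 1, ΔJ = -1 — ok.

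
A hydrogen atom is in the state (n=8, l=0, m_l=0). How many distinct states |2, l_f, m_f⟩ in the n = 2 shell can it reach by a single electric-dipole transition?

E1 requires Δl = ±1, so l_f ∈ {-1, 1}; with 0 ≤ l_f ≤ n_f−1 = 1, the allowed l_f values are {1}.
For l_f = 1: m_f ∈ {m_i−1, m_i, m_i+1} ∩ [−1, 1] = {-1, 0, 1} → 3 states.
Total: 3.

3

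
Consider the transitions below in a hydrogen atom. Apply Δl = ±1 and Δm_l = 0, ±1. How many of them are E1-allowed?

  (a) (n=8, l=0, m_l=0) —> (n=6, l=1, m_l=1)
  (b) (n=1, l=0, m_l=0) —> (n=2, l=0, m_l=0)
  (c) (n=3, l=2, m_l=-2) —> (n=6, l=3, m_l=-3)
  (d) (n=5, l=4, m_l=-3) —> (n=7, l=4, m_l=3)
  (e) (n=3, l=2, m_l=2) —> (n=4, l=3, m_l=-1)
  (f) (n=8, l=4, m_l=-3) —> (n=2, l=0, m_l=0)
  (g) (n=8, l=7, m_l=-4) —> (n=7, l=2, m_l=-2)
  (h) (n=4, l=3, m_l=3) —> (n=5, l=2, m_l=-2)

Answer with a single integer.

2

(a) allowed
(b) forbidden — Δl = +0 (E1 requires Δl = ±1)
(c) allowed
(d) forbidden — Δl = +0 (E1 requires Δl = ±1); Δm_l = +6 (E1 requires Δm_l = 0, ±1)
(e) forbidden — Δm_l = -3 (E1 requires Δm_l = 0, ±1)
(f) forbidden — Δl = -4 (E1 requires Δl = ±1); Δm_l = +3 (E1 requires Δm_l = 0, ±1)
(g) forbidden — Δl = -5 (E1 requires Δl = ±1); Δm_l = +2 (E1 requires Δm_l = 0, ±1)
(h) forbidden — Δm_l = -5 (E1 requires Δm_l = 0, ±1)
Total allowed: 2 of 8.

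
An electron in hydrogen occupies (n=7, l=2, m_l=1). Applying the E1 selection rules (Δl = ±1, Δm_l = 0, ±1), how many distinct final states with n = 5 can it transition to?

5

E1 requires Δl = ±1, so l_f ∈ {1, 3}; with 0 ≤ l_f ≤ n_f−1 = 4, the allowed l_f values are {1, 3}.
For l_f = 1: m_f ∈ {m_i−1, m_i, m_i+1} ∩ [−1, 1] = {0, 1} → 2 states.
For l_f = 3: m_f ∈ {m_i−1, m_i, m_i+1} ∩ [−3, 3] = {0, 1, 2} → 3 states.
Total: 5.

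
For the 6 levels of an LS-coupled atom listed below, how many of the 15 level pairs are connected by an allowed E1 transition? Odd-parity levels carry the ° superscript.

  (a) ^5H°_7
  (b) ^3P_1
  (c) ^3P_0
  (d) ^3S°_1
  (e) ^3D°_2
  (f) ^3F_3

(a)–(b): forbidden (ΔS, ΔL, ΔJ).
(a)–(c): forbidden (ΔS, ΔL, ΔJ).
(a)–(d): forbidden (parity, ΔS, ΔL, ΔJ).
(a)–(e): forbidden (parity, ΔS, ΔL, ΔJ).
(a)–(f): forbidden (ΔS, ΔL, ΔJ).
(b)–(c): forbidden (parity).
(b)–(d): allowed.
(b)–(e): allowed.
(b)–(f): forbidden (parity, ΔL, ΔJ).
(c)–(d): allowed.
(c)–(e): forbidden (ΔJ).
(c)–(f): forbidden (parity, ΔL, ΔJ).
(d)–(e): forbidden (parity, ΔL).
(d)–(f): forbidden (ΔL, ΔJ).
(e)–(f): allowed.
Allowed pairs: 4 of 15.

4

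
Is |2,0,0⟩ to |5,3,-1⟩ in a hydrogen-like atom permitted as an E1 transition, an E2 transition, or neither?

Δl = 3 − 0 = +3; l_i + l_f = 3.
Δm_l = -1.
E1 (Δl = ±1, |Δm_l| ≤ 1): not satisfied.
E2 (Δl = 0,±2, l_i+l_f ≥ 2, |Δm_l| ≤ 2): not satisfied.

neither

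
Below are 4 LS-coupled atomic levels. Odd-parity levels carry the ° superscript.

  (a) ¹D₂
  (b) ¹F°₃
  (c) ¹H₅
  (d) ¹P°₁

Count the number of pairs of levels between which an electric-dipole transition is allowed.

(a)–(b): allowed.
(a)–(c): forbidden (parity, ΔL, ΔJ).
(a)–(d): allowed.
(b)–(c): forbidden (ΔL, ΔJ).
(b)–(d): forbidden (parity, ΔL, ΔJ).
(c)–(d): forbidden (ΔL, ΔJ).
Allowed pairs: 2 of 6.

2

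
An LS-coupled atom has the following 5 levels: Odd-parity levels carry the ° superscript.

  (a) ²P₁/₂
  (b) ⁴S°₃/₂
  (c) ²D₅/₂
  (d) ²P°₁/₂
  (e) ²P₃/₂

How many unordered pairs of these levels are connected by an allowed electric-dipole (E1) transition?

2

(a)–(b): forbidden (ΔS).
(a)–(c): forbidden (parity, ΔJ).
(a)–(d): allowed.
(a)–(e): forbidden (parity).
(b)–(c): forbidden (ΔS, ΔL).
(b)–(d): forbidden (parity, ΔS).
(b)–(e): forbidden (ΔS).
(c)–(d): forbidden (ΔJ).
(c)–(e): forbidden (parity).
(d)–(e): allowed.
Allowed pairs: 2 of 10.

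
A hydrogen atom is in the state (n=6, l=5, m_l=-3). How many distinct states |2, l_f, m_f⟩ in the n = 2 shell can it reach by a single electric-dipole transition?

E1 requires l_f ∈ {4, 6}, but neither lies in [0, 1], so no final state is reachable.
Total: 0.

0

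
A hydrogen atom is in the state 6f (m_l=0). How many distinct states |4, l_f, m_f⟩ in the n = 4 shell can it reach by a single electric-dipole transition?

3

E1 requires Δl = ±1, so l_f ∈ {2, 4}; with 0 ≤ l_f ≤ n_f−1 = 3, the allowed l_f values are {2}.
For l_f = 2: m_f ∈ {m_i−1, m_i, m_i+1} ∩ [−2, 2] = {-1, 0, 1} → 3 states.
Total: 3.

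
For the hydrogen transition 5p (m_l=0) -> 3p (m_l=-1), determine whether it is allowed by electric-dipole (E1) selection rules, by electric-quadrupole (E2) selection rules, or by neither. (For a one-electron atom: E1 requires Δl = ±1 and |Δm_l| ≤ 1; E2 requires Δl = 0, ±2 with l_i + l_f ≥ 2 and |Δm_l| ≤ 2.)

E2

Δl = 1 − 1 = +0; l_i + l_f = 2.
Δm_l = -1.
E1 (Δl = ±1, |Δm_l| ≤ 1): not satisfied.
E2 (Δl = 0,±2, l_i+l_f ≥ 2, |Δm_l| ≤ 2): satisfied.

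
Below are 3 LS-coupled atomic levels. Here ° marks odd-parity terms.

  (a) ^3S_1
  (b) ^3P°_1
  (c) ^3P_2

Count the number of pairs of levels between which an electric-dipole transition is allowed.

2

(a)–(b): allowed.
(a)–(c): forbidden (parity).
(b)–(c): allowed.
Allowed pairs: 2 of 3.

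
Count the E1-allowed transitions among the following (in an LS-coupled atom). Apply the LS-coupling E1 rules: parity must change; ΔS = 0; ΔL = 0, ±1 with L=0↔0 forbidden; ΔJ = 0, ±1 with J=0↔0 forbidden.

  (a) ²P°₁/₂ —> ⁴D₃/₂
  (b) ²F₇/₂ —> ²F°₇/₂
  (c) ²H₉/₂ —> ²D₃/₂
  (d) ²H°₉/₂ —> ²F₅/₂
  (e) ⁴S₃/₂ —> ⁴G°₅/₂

1

(a) forbidden (ΔS fails)
(b) allowed
(c) forbidden (parity, ΔL, ΔJ fail)
(d) forbidden (ΔL, ΔJ fail)
(e) forbidden (ΔL fails)
Total allowed: 1 of 5.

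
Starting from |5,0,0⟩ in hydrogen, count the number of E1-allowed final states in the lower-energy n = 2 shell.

E1 requires Δl = ±1, so l_f ∈ {-1, 1}; with 0 ≤ l_f ≤ n_f−1 = 1, the allowed l_f values are {1}.
For l_f = 1: m_f ∈ {m_i−1, m_i, m_i+1} ∩ [−1, 1] = {-1, 0, 1} → 3 states.
Total: 3.

3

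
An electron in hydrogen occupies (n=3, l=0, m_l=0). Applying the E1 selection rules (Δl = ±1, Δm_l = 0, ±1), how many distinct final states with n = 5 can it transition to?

E1 requires Δl = ±1, so l_f ∈ {-1, 1}; with 0 ≤ l_f ≤ n_f−1 = 4, the allowed l_f values are {1}.
For l_f = 1: m_f ∈ {m_i−1, m_i, m_i+1} ∩ [−1, 1] = {-1, 0, 1} → 3 states.
Total: 3.

3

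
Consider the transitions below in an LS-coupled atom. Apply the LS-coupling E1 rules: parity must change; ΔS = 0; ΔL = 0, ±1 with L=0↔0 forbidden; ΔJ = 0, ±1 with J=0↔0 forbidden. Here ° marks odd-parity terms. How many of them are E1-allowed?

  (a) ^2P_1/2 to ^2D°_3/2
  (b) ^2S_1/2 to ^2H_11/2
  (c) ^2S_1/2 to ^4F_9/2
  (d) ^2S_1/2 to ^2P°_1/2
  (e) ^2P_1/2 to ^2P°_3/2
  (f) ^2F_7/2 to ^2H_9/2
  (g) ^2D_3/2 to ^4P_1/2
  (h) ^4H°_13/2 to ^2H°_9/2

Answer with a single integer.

3

(a) allowed
(b) forbidden (parity, ΔL, ΔJ fail)
(c) forbidden (parity, ΔS, ΔL, ΔJ fail)
(d) allowed
(e) allowed
(f) forbidden (parity, ΔL fail)
(g) forbidden (parity, ΔS fail)
(h) forbidden (parity, ΔS, ΔJ fail)
Total allowed: 3 of 8.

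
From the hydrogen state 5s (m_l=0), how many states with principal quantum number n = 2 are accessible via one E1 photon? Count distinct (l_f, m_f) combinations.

E1 requires Δl = ±1, so l_f ∈ {-1, 1}; with 0 ≤ l_f ≤ n_f−1 = 1, the allowed l_f values are {1}.
For l_f = 1: m_f ∈ {m_i−1, m_i, m_i+1} ∩ [−1, 1] = {-1, 0, 1} → 3 states.
Total: 3.

3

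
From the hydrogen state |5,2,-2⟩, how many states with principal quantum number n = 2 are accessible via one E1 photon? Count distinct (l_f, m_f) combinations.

1

E1 requires Δl = ±1, so l_f ∈ {1, 3}; with 0 ≤ l_f ≤ n_f−1 = 1, the allowed l_f values are {1}.
For l_f = 1: m_f ∈ {m_i−1, m_i, m_i+1} ∩ [−1, 1] = {-1} → 1 state.
Total: 1.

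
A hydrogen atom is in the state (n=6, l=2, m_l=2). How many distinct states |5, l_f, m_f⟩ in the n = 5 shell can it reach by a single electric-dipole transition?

E1 requires Δl = ±1, so l_f ∈ {1, 3}; with 0 ≤ l_f ≤ n_f−1 = 4, the allowed l_f values are {1, 3}.
For l_f = 1: m_f ∈ {m_i−1, m_i, m_i+1} ∩ [−1, 1] = {1} → 1 state.
For l_f = 3: m_f ∈ {m_i−1, m_i, m_i+1} ∩ [−3, 3] = {1, 2, 3} → 3 states.
Total: 4.

4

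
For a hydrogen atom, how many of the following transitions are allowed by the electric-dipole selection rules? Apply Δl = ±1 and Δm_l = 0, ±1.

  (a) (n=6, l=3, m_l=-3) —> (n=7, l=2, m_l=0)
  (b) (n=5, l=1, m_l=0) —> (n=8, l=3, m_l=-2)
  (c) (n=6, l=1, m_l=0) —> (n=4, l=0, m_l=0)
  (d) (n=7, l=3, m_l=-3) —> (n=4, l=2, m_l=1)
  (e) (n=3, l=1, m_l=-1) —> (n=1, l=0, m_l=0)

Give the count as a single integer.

(a) forbidden — Δm_l = +3 (E1 requires Δm_l = 0, ±1)
(b) forbidden — Δl = +2 (E1 requires Δl = ±1); Δm_l = -2 (E1 requires Δm_l = 0, ±1)
(c) allowed
(d) forbidden — Δm_l = +4 (E1 requires Δm_l = 0, ±1)
(e) allowed
Total allowed: 2 of 5.

2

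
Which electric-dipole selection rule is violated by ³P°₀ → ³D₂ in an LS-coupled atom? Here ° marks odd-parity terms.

the ΔJ = 0, ±1 rule

Parity must change: odd → even — ✓.
ΔS = 0: S: 1 → 1 — ✓.
ΔL = 0, ±1 (not L=0↔0): L: 1 → 2, ΔL = +1 — ✓.
ΔJ = 0, ±1 (not J=0↔0): J: 0 → 2, ΔJ = +2 — ✗.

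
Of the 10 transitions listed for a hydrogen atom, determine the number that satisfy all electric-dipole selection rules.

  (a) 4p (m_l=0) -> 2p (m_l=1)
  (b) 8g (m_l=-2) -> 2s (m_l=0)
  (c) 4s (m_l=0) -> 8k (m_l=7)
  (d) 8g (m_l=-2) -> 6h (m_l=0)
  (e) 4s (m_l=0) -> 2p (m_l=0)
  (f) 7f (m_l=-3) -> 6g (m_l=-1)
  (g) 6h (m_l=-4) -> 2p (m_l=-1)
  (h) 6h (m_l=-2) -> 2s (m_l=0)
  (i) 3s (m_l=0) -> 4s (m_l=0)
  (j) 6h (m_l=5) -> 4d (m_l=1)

1

(a) forbidden — Δl = +0 (E1 requires Δl = ±1)
(b) forbidden — Δl = -4 (E1 requires Δl = ±1); Δm_l = +2 (E1 requires Δm_l = 0, ±1)
(c) forbidden — Δl = +7 (E1 requires Δl = ±1); Δm_l = +7 (E1 requires Δm_l = 0, ±1)
(d) forbidden — Δm_l = +2 (E1 requires Δm_l = 0, ±1)
(e) allowed
(f) forbidden — Δm_l = +2 (E1 requires Δm_l = 0, ±1)
(g) forbidden — Δl = -4 (E1 requires Δl = ±1); Δm_l = +3 (E1 requires Δm_l = 0, ±1)
(h) forbidden — Δl = -5 (E1 requires Δl = ±1); Δm_l = +2 (E1 requires Δm_l = 0, ±1)
(i) forbidden — Δl = +0 (E1 requires Δl = ±1)
(j) forbidden — Δl = -3 (E1 requires Δl = ±1); Δm_l = -4 (E1 requires Δm_l = 0, ±1)
Total allowed: 1 of 10.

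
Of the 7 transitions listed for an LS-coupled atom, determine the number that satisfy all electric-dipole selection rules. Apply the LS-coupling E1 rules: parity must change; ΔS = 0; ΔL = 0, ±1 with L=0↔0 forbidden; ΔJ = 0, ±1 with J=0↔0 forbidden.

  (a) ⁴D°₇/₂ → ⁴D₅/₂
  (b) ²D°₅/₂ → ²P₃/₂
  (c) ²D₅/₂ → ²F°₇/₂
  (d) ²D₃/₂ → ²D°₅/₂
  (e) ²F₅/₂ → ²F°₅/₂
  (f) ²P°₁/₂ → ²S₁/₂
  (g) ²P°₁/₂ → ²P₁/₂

(a) allowed
(b) allowed
(c) allowed
(d) allowed
(e) allowed
(f) allowed
(g) allowed
Total allowed: 7 of 7.

7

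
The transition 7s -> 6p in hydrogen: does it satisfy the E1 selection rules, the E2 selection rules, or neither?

Δl = 1 − 0 = +1; l_i + l_f = 1.
E1 (Δl = ±1): satisfied.
E2 (Δl = 0,±2, l_i+l_f ≥ 2): not satisfied.

E1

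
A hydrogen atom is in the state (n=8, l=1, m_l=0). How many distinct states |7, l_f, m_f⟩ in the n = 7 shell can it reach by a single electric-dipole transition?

4

E1 requires Δl = ±1, so l_f ∈ {0, 2}; with 0 ≤ l_f ≤ n_f−1 = 6, the allowed l_f values are {0, 2}.
For l_f = 0: m_f ∈ {m_i−1, m_i, m_i+1} ∩ [−0, 0] = {0} → 1 state.
For l_f = 2: m_f ∈ {m_i−1, m_i, m_i+1} ∩ [−2, 2] = {-1, 0, 1} → 3 states.
Total: 4.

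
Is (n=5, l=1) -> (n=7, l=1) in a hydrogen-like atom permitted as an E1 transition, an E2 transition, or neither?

E2

Δl = 1 − 1 = +0; l_i + l_f = 2.
E1 (Δl = ±1): not satisfied.
E2 (Δl = 0,±2, l_i+l_f ≥ 2): satisfied.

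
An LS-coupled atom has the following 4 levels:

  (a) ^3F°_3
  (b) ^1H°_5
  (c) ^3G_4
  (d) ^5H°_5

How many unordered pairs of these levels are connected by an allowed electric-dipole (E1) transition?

1

(a)–(b): forbidden (parity, ΔS, ΔL, ΔJ).
(a)–(c): allowed.
(a)–(d): forbidden (parity, ΔS, ΔL, ΔJ).
(b)–(c): forbidden (ΔS).
(b)–(d): forbidden (parity, ΔS).
(c)–(d): forbidden (ΔS).
Allowed pairs: 1 of 6.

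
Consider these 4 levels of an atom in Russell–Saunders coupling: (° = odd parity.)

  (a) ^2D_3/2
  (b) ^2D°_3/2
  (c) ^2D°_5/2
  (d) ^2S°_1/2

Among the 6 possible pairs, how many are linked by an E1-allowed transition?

2

(a)–(b): allowed.
(a)–(c): allowed.
(a)–(d): forbidden (ΔL).
(b)–(c): forbidden (parity).
(b)–(d): forbidden (parity, ΔL).
(c)–(d): forbidden (parity, ΔL, ΔJ).
Allowed pairs: 2 of 6.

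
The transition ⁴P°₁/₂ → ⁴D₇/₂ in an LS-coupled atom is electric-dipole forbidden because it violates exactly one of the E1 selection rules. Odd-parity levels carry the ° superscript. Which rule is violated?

the ΔJ = 0, ±1 rule

Reading off the term symbols: S 3/2→3/2, L 1→2, J 1/2→7/2, parity odd→even.
Parity must change: odd → even — ✓.
ΔS = 0: S: 3/2 → 3/2 — ✓.
ΔL = 0, ±1 (not L=0↔0): L: 1 → 2, ΔL = +1 — ✓.
ΔJ = 0, ±1 (not J=0↔0): J: 1/2 → 7/2, ΔJ = +3 — ✗.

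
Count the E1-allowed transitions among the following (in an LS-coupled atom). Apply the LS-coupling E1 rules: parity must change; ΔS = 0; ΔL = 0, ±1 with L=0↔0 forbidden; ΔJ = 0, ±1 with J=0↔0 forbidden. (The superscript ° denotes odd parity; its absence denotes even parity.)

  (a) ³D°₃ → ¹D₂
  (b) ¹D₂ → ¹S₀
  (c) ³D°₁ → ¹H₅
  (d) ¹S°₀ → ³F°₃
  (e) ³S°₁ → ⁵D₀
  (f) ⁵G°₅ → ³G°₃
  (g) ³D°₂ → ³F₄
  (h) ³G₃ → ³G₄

0

(a) forbidden (ΔS fails)
(b) forbidden (parity, ΔL, ΔJ fail)
(c) forbidden (ΔS, ΔL, ΔJ fail)
(d) forbidden (parity, ΔS, ΔL, ΔJ fail)
(e) forbidden (ΔS, ΔL fail)
(f) forbidden (parity, ΔS, ΔJ fail)
(g) forbidden (ΔJ fails)
(h) forbidden (parity fails)
Total allowed: 0 of 8.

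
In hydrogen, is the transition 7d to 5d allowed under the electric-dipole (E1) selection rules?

l: 2 → 2 (Δl = +0). Δl = ±1 fails.
The transition is electric-dipole forbidden.

forbidden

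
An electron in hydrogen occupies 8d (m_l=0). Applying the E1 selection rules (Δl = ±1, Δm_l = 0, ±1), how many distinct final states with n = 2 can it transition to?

3

E1 requires Δl = ±1, so l_f ∈ {1, 3}; with 0 ≤ l_f ≤ n_f−1 = 1, the allowed l_f values are {1}.
For l_f = 1: m_f ∈ {m_i−1, m_i, m_i+1} ∩ [−1, 1] = {-1, 0, 1} → 3 states.
Total: 3.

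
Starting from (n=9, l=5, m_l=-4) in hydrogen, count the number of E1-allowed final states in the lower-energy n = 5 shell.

E1 requires Δl = ±1, so l_f ∈ {4, 6}; with 0 ≤ l_f ≤ n_f−1 = 4, the allowed l_f values are {4}.
For l_f = 4: m_f ∈ {m_i−1, m_i, m_i+1} ∩ [−4, 4] = {-4, -3} → 2 states.
Total: 2.

2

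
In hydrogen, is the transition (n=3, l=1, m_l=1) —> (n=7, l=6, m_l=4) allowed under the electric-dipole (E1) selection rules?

l: 1 → 6 (Δl = +5). Δl = ±1 fails.
Δm_l = 4 − (1) = +3. E1 requires Δm_l = 0, ±1: fails.
The transition is electric-dipole forbidden.

forbidden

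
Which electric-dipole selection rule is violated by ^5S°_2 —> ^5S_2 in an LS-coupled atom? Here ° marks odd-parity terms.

Parity must change: odd → even — ok.
ΔS = 0: S: 2 → 2 — ok.
ΔL = 0, ±1 (not L=0↔0): L: 0 → 0, ΔL = +0 — fails.
ΔJ = 0, ±1 (not J=0↔0): J: 2 → 2, ΔJ = +0 — ok.

the L=0 ↔ L=0 exclusion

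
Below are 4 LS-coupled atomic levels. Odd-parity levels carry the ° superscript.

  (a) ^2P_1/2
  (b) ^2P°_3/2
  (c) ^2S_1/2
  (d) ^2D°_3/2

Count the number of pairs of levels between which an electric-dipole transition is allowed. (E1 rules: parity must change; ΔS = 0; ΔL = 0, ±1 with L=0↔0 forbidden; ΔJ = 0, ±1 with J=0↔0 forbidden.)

3

(a)–(b): allowed.
(a)–(c): forbidden (parity).
(a)–(d): allowed.
(b)–(c): allowed.
(b)–(d): forbidden (parity).
(c)–(d): forbidden (ΔL).
Allowed pairs: 3 of 6.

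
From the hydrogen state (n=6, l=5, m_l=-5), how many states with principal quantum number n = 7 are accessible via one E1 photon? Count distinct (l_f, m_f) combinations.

4

E1 requires Δl = ±1, so l_f ∈ {4, 6}; with 0 ≤ l_f ≤ n_f−1 = 6, the allowed l_f values are {4, 6}.
For l_f = 4: m_f ∈ {m_i−1, m_i, m_i+1} ∩ [−4, 4] = {-4} → 1 state.
For l_f = 6: m_f ∈ {m_i−1, m_i, m_i+1} ∩ [−6, 6] = {-6, -5, -4} → 3 states.
Total: 4.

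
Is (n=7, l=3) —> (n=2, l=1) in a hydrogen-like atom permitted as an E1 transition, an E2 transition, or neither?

E2

Δl = 1 − 3 = -2; l_i + l_f = 4.
E1 (Δl = ±1): not satisfied.
E2 (Δl = 0,±2, l_i+l_f ≥ 2): satisfied.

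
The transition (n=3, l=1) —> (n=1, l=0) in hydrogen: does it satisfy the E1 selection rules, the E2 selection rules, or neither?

Δl = 0 − 1 = -1; l_i + l_f = 1.
E1 (Δl = ±1): satisfied.
E2 (Δl = 0,±2, l_i+l_f ≥ 2): not satisfied.

E1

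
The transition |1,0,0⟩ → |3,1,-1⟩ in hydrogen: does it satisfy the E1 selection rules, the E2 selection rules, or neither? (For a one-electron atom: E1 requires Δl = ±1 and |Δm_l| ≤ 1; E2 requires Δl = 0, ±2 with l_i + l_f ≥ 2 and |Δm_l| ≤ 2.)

Δl = 1 − 0 = +1; l_i + l_f = 1.
Δm_l = -1.
E1 (Δl = ±1, |Δm_l| ≤ 1): satisfied.
E2 (Δl = 0,±2, l_i+l_f ≥ 2, |Δm_l| ≤ 2): not satisfied.

E1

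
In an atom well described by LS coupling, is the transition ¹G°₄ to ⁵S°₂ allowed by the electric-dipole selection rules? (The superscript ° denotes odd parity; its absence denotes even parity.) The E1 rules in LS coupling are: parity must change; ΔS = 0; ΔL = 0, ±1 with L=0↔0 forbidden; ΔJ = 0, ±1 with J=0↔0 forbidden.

Initial level: S=0, L=4, J=4, parity odd. Final level: S=2, L=0, J=2, parity odd.
Parity must change: odd → odd — fails.
ΔS = 0: S: 0 → 2 — fails.
ΔL = 0, ±1 (not L=0↔0): L: 4 → 0, ΔL = -4 — fails.
ΔJ = 0, ±1 (not J=0↔0): J: 4 → 2, ΔJ = -2 — fails.
Rule(s) violated: parity, ΔS, ΔL, ΔJ.

forbidden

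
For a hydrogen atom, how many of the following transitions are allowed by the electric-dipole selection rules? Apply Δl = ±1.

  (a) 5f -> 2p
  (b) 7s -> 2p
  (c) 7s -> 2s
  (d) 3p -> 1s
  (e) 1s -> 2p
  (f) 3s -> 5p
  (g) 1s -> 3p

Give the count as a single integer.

5

(a) forbidden — Δl = -2 (E1 requires Δl = ±1)
(b) allowed
(c) forbidden — Δl = +0 (E1 requires Δl = ±1)
(d) allowed
(e) allowed
(f) allowed
(g) allowed
Total allowed: 5 of 7.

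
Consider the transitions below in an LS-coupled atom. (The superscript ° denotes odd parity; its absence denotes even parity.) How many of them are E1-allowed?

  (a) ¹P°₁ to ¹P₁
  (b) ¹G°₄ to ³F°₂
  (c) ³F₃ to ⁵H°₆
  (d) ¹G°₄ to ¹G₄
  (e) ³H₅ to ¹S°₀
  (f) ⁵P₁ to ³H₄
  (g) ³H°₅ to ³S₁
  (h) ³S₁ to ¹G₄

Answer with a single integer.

2

(a) allowed
(b) forbidden (parity, ΔS, ΔJ fail)
(c) forbidden (ΔS, ΔL, ΔJ fail)
(d) allowed
(e) forbidden (ΔS, ΔL, ΔJ fail)
(f) forbidden (parity, ΔS, ΔL, ΔJ fail)
(g) forbidden (ΔL, ΔJ fail)
(h) forbidden (parity, ΔS, ΔL, ΔJ fail)
Total allowed: 2 of 8.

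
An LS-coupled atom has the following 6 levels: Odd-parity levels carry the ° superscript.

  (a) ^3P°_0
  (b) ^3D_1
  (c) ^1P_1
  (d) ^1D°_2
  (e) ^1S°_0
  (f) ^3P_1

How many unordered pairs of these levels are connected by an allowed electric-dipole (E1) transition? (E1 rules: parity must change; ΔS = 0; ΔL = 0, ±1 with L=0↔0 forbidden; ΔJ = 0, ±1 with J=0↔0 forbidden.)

(a)–(b): allowed.
(a)–(c): forbidden (ΔS).
(a)–(d): forbidden (parity, ΔS, ΔJ).
(a)–(e): forbidden (parity, ΔS, ΔJ).
(a)–(f): allowed.
(b)–(c): forbidden (parity, ΔS).
(b)–(d): forbidden (ΔS).
(b)–(e): forbidden (ΔS, ΔL).
(b)–(f): forbidden (parity).
(c)–(d): allowed.
(c)–(e): allowed.
(c)–(f): forbidden (parity, ΔS).
(d)–(e): forbidden (parity, ΔL, ΔJ).
(d)–(f): forbidden (ΔS).
(e)–(f): forbidden (ΔS).
Allowed pairs: 4 of 15.

4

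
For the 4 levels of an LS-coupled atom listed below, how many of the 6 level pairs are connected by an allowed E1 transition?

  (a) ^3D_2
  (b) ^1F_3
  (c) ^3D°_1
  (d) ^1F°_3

2

(a)–(b): forbidden (parity, ΔS).
(a)–(c): allowed.
(a)–(d): forbidden (ΔS).
(b)–(c): forbidden (ΔS, ΔJ).
(b)–(d): allowed.
(c)–(d): forbidden (parity, ΔS, ΔJ).
Allowed pairs: 2 of 6.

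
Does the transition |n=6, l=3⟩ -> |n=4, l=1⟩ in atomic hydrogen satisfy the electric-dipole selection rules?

forbidden

Initial l = 3, final l = 1, so Δl = -2. E1 requires Δl = ±1: fails.
The transition is electric-dipole forbidden.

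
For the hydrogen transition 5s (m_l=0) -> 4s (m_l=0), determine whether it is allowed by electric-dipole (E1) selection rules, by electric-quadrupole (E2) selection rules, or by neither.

Δl = 0 − 0 = +0; l_i + l_f = 0.
Δm_l = +0.
E1 (Δl = ±1, |Δm_l| ≤ 1): not satisfied.
E2 (Δl = 0,±2, l_i+l_f ≥ 2, |Δm_l| ≤ 2): not satisfied.

neither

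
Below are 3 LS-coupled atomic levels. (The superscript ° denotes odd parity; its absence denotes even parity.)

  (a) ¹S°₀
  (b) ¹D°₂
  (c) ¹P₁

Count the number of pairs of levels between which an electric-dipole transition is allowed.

2

(a)–(b): forbidden (parity, ΔL, ΔJ).
(a)–(c): allowed.
(b)–(c): allowed.
Allowed pairs: 2 of 3.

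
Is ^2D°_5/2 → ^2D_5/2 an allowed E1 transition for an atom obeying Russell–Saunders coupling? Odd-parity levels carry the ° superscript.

allowed

Reading off the term symbols: S 1/2→1/2, L 2→2, J 5/2→5/2, parity odd→even.
Parity must change: odd → even — ✓.
ΔS = 0: S: 1/2 → 1/2 — ✓.
ΔL = 0, ±1 (not L=0↔0): L: 2 → 2, ΔL = +0 — ✓.
ΔJ = 0, ±1 (not J=0↔0): J: 5/2 → 5/2, ΔJ = +0 — ✓.
All four E1 rules are satisfied.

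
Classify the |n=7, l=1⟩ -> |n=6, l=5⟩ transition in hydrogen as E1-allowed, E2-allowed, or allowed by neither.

Δl = 5 − 1 = +4; l_i + l_f = 6.
E1 (Δl = ±1): not satisfied.
E2 (Δl = 0,±2, l_i+l_f ≥ 2): not satisfied.

neither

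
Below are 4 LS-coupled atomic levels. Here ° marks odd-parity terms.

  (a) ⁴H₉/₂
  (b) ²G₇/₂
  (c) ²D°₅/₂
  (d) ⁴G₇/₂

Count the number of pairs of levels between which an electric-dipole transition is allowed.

0

(a)–(b): forbidden (parity, ΔS).
(a)–(c): forbidden (ΔS, ΔL, ΔJ).
(a)–(d): forbidden (parity).
(b)–(c): forbidden (ΔL).
(b)–(d): forbidden (parity, ΔS).
(c)–(d): forbidden (ΔS, ΔL).
Allowed pairs: 0 of 6.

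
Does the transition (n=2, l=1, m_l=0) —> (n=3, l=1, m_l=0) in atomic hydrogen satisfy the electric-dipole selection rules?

Δl = 1 − 1 = +0; the E1 rule Δl = ±1 is violated.
Δm_l = 0 − (0) = +0. E1 requires Δm_l = 0, ±1: satisfied.
The transition is electric-dipole forbidden.

forbidden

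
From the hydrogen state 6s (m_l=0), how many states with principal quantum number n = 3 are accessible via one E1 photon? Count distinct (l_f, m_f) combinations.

E1 requires Δl = ±1, so l_f ∈ {-1, 1}; with 0 ≤ l_f ≤ n_f−1 = 2, the allowed l_f values are {1}.
For l_f = 1: m_f ∈ {m_i−1, m_i, m_i+1} ∩ [−1, 1] = {-1, 0, 1} → 3 states.
Total: 3.

3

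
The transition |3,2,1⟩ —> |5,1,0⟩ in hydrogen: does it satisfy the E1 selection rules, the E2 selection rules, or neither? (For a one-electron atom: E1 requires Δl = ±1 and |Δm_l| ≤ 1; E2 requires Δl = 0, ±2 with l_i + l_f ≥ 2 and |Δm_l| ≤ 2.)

Δl = 1 − 2 = -1; l_i + l_f = 3.
Δm_l = -1.
E1 (Δl = ±1, |Δm_l| ≤ 1): satisfied.
E2 (Δl = 0,±2, l_i+l_f ≥ 2, |Δm_l| ≤ 2): not satisfied.

E1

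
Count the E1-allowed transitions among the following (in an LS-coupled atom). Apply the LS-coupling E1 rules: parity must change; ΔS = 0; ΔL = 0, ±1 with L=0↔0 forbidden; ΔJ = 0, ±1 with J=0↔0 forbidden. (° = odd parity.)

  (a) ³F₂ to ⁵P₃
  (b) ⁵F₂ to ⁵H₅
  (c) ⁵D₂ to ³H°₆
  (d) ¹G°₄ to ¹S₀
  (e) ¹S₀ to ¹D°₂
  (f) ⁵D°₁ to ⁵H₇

(a) forbidden (parity, ΔS, ΔL fail)
(b) forbidden (parity, ΔL, ΔJ fail)
(c) forbidden (ΔS, ΔL, ΔJ fail)
(d) forbidden (ΔL, ΔJ fail)
(e) forbidden (ΔL, ΔJ fail)
(f) forbidden (ΔL, ΔJ fail)
Total allowed: 0 of 6.

0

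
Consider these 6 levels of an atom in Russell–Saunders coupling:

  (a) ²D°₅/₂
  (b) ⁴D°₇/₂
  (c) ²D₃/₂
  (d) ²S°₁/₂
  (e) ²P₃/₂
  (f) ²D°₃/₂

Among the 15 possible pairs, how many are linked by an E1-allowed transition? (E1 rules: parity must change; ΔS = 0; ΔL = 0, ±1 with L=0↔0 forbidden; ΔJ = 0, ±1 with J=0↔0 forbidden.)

5

(a)–(b): forbidden (parity, ΔS).
(a)–(c): allowed.
(a)–(d): forbidden (parity, ΔL, ΔJ).
(a)–(e): allowed.
(a)–(f): forbidden (parity).
(b)–(c): forbidden (ΔS, ΔJ).
(b)–(d): forbidden (parity, ΔS, ΔL, ΔJ).
(b)–(e): forbidden (ΔS, ΔJ).
(b)–(f): forbidden (parity, ΔS, ΔJ).
(c)–(d): forbidden (ΔL).
(c)–(e): forbidden (parity).
(c)–(f): allowed.
(d)–(e): allowed.
(d)–(f): forbidden (parity, ΔL).
(e)–(f): allowed.
Allowed pairs: 5 of 15.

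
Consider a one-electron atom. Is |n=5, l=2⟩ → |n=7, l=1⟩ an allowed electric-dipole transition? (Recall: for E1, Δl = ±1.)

Δl = 1 − 2 = -1; the E1 rule Δl = ±1 is passes.
All E1 selection rules are satisfied.

allowed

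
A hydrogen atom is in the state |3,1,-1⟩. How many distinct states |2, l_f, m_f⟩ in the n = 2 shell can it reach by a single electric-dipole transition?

E1 requires Δl = ±1, so l_f ∈ {0, 2}; with 0 ≤ l_f ≤ n_f−1 = 1, the allowed l_f values are {0}.
For l_f = 0: m_f ∈ {m_i−1, m_i, m_i+1} ∩ [−0, 0] = {0} → 1 state.
Total: 1.

1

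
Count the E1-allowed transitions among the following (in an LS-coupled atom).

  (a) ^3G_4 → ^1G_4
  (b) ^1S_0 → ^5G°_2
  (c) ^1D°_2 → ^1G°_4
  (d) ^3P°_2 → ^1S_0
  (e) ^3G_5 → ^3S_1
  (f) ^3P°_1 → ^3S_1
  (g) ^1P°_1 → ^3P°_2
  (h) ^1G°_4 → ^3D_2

(a) forbidden (parity, ΔS fail)
(b) forbidden (ΔS, ΔL, ΔJ fail)
(c) forbidden (parity, ΔL, ΔJ fail)
(d) forbidden (ΔS, ΔJ fail)
(e) forbidden (parity, ΔL, ΔJ fail)
(f) allowed
(g) forbidden (parity, ΔS fail)
(h) forbidden (ΔS, ΔL, ΔJ fail)
Total allowed: 1 of 8.

1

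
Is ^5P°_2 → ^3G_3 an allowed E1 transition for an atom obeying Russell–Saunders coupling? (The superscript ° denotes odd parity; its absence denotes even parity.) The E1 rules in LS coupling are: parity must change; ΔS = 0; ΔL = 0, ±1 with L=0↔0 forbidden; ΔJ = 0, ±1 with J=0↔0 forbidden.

Parity must change: odd → even — passes.
ΔS = 0: S: 2 → 1 — fails.
ΔL = 0, ±1 (not L=0↔0): L: 1 → 4, ΔL = +3 — fails.
ΔJ = 0, ±1 (not J=0↔0): J: 2 → 3, ΔJ = +1 — passes.
Rule(s) violated: ΔS, ΔL.

forbidden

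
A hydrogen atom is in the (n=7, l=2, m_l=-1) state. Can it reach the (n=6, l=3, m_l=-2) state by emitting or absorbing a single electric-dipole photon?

Initial l = 2, final l = 3, so Δl = +1. E1 requires Δl = ±1: passes.
m_l: -1 → -2 (Δm_l = -1). |Δm_l| ≤ 1 passes.
All E1 selection rules are satisfied.

allowed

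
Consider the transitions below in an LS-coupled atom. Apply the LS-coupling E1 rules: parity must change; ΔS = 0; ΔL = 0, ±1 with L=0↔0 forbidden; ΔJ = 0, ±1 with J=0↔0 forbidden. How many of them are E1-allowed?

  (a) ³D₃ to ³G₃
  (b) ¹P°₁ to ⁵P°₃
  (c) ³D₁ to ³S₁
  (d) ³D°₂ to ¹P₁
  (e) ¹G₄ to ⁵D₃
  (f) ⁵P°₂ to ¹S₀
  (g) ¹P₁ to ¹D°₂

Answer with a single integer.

(a) forbidden (parity, ΔL fail)
(b) forbidden (parity, ΔS, ΔJ fail)
(c) forbidden (parity, ΔL fail)
(d) forbidden (ΔS fails)
(e) forbidden (parity, ΔS, ΔL fail)
(f) forbidden (ΔS, ΔJ fail)
(g) allowed
Total allowed: 1 of 7.

1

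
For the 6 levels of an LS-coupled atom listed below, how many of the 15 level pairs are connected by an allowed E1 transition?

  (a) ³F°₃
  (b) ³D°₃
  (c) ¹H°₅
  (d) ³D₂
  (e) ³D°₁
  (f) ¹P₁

3

(a)–(b): forbidden (parity).
(a)–(c): forbidden (parity, ΔS, ΔL, ΔJ).
(a)–(d): allowed.
(a)–(e): forbidden (parity, ΔJ).
(a)–(f): forbidden (ΔS, ΔL, ΔJ).
(b)–(c): forbidden (parity, ΔS, ΔL, ΔJ).
(b)–(d): allowed.
(b)–(e): forbidden (parity, ΔJ).
(b)–(f): forbidden (ΔS, ΔJ).
(c)–(d): forbidden (ΔS, ΔL, ΔJ).
(c)–(e): forbidden (parity, ΔS, ΔL, ΔJ).
(c)–(f): forbidden (ΔL, ΔJ).
(d)–(e): allowed.
(d)–(f): forbidden (parity, ΔS).
(e)–(f): forbidden (ΔS).
Allowed pairs: 3 of 15.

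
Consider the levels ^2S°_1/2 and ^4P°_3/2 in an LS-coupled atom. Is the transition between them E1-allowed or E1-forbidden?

forbidden

Parity must change: odd → odd — fails.
ΔS = 0: S: 1/2 → 3/2 — fails.
ΔL = 0, ±1 (not L=0↔0): L: 0 → 1, ΔL = +1 — ok.
ΔJ = 0, ±1 (not J=0↔0): J: 1/2 → 3/2, ΔJ = +1 — ok.
Rule(s) violated: parity, ΔS.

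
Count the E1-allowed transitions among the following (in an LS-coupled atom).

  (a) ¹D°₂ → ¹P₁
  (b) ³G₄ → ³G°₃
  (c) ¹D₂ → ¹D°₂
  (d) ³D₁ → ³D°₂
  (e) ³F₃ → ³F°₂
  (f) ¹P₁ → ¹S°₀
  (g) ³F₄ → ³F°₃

(a) allowed
(b) allowed
(c) allowed
(d) allowed
(e) allowed
(f) allowed
(g) allowed
Total allowed: 7 of 7.

7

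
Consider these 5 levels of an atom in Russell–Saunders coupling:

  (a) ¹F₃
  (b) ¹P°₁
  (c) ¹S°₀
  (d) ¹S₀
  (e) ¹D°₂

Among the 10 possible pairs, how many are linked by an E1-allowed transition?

2

(a)–(b): forbidden (ΔL, ΔJ).
(a)–(c): forbidden (ΔL, ΔJ).
(a)–(d): forbidden (parity, ΔL, ΔJ).
(a)–(e): allowed.
(b)–(c): forbidden (parity).
(b)–(d): allowed.
(b)–(e): forbidden (parity).
(c)–(d): forbidden (ΔL, ΔJ).
(c)–(e): forbidden (parity, ΔL, ΔJ).
(d)–(e): forbidden (ΔL, ΔJ).
Allowed pairs: 2 of 10.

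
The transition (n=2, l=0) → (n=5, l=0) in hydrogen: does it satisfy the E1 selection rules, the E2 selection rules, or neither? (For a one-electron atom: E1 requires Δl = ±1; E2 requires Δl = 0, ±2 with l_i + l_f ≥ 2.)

Δl = 0 − 0 = +0; l_i + l_f = 0.
E1 (Δl = ±1): not satisfied.
E2 (Δl = 0,±2, l_i+l_f ≥ 2): not satisfied.

neither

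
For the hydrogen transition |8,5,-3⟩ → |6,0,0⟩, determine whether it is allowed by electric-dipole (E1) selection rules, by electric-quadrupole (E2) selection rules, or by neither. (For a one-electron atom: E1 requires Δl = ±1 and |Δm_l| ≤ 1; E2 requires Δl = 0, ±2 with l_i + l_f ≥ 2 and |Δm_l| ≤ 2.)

Δl = 0 − 5 = -5; l_i + l_f = 5.
Δm_l = +3.
E1 (Δl = ±1, |Δm_l| ≤ 1): not satisfied.
E2 (Δl = 0,±2, l_i+l_f ≥ 2, |Δm_l| ≤ 2): not satisfied.

neither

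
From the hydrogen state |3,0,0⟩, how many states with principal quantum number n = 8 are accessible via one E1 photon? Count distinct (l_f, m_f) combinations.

3

E1 requires Δl = ±1, so l_f ∈ {-1, 1}; with 0 ≤ l_f ≤ n_f−1 = 7, the allowed l_f values are {1}.
For l_f = 1: m_f ∈ {m_i−1, m_i, m_i+1} ∩ [−1, 1] = {-1, 0, 1} → 3 states.
Total: 3.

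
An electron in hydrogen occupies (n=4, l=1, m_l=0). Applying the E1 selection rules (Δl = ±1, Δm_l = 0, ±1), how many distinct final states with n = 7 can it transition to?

4

E1 requires Δl = ±1, so l_f ∈ {0, 2}; with 0 ≤ l_f ≤ n_f−1 = 6, the allowed l_f values are {0, 2}.
For l_f = 0: m_f ∈ {m_i−1, m_i, m_i+1} ∩ [−0, 0] = {0} → 1 state.
For l_f = 2: m_f ∈ {m_i−1, m_i, m_i+1} ∩ [−2, 2] = {-1, 0, 1} → 3 states.
Total: 4.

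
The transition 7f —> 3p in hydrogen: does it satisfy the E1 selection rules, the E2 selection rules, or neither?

E2

Δl = 1 − 3 = -2; l_i + l_f = 4.
E1 (Δl = ±1): not satisfied.
E2 (Δl = 0,±2, l_i+l_f ≥ 2): satisfied.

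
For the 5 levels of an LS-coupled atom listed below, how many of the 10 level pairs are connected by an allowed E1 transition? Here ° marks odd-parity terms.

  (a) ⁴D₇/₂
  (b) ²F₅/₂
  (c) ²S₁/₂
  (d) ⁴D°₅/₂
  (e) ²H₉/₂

1

(a)–(b): forbidden (parity, ΔS).
(a)–(c): forbidden (parity, ΔS, ΔL, ΔJ).
(a)–(d): allowed.
(a)–(e): forbidden (parity, ΔS, ΔL).
(b)–(c): forbidden (parity, ΔL, ΔJ).
(b)–(d): forbidden (ΔS).
(b)–(e): forbidden (parity, ΔL, ΔJ).
(c)–(d): forbidden (ΔS, ΔL, ΔJ).
(c)–(e): forbidden (parity, ΔL, ΔJ).
(d)–(e): forbidden (ΔS, ΔL, ΔJ).
Allowed pairs: 1 of 10.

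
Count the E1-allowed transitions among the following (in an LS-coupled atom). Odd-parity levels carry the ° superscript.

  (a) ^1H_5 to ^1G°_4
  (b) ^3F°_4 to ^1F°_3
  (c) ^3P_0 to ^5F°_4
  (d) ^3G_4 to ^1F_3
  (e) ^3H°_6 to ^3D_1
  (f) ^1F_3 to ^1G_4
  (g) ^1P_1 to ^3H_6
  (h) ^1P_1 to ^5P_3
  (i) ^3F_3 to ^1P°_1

(a) allowed
(b) forbidden (parity, ΔS fail)
(c) forbidden (ΔS, ΔL, ΔJ fail)
(d) forbidden (parity, ΔS fail)
(e) forbidden (ΔL, ΔJ fail)
(f) forbidden (parity fails)
(g) forbidden (parity, ΔS, ΔL, ΔJ fail)
(h) forbidden (parity, ΔS, ΔJ fail)
(i) forbidden (ΔS, ΔL, ΔJ fail)
Total allowed: 1 of 9.

1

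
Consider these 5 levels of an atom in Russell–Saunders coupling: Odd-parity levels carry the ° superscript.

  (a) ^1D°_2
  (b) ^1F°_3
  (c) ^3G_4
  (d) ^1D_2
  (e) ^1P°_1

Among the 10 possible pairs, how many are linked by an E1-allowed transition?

(a)–(b): forbidden (parity).
(a)–(c): forbidden (ΔS, ΔL, ΔJ).
(a)–(d): allowed.
(a)–(e): forbidden (parity).
(b)–(c): forbidden (ΔS).
(b)–(d): allowed.
(b)–(e): forbidden (parity, ΔL, ΔJ).
(c)–(d): forbidden (parity, ΔS, ΔL, ΔJ).
(c)–(e): forbidden (ΔS, ΔL, ΔJ).
(d)–(e): allowed.
Allowed pairs: 3 of 10.

3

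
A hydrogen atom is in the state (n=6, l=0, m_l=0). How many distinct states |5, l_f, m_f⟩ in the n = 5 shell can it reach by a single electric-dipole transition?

E1 requires Δl = ±1, so l_f ∈ {-1, 1}; with 0 ≤ l_f ≤ n_f−1 = 4, the allowed l_f values are {1}.
For l_f = 1: m_f ∈ {m_i−1, m_i, m_i+1} ∩ [−1, 1] = {-1, 0, 1} → 3 states.
Total: 3.

3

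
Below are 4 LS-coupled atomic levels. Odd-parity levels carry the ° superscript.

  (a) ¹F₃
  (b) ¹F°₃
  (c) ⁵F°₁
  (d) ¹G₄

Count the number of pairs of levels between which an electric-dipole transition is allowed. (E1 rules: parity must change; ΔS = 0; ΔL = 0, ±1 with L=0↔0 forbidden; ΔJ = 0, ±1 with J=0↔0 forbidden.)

(a)–(b): allowed.
(a)–(c): forbidden (ΔS, ΔJ).
(a)–(d): forbidden (parity).
(b)–(c): forbidden (parity, ΔS, ΔJ).
(b)–(d): allowed.
(c)–(d): forbidden (ΔS, ΔJ).
Allowed pairs: 2 of 6.

2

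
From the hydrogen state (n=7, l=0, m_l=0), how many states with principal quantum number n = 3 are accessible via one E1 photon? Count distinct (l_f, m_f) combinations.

E1 requires Δl = ±1, so l_f ∈ {-1, 1}; with 0 ≤ l_f ≤ n_f−1 = 2, the allowed l_f values are {1}.
For l_f = 1: m_f ∈ {m_i−1, m_i, m_i+1} ∩ [−1, 1] = {-1, 0, 1} → 3 states.
Total: 3.

3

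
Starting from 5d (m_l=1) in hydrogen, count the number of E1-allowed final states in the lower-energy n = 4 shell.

5

E1 requires Δl = ±1, so l_f ∈ {1, 3}; with 0 ≤ l_f ≤ n_f−1 = 3, the allowed l_f values are {1, 3}.
For l_f = 1: m_f ∈ {m_i−1, m_i, m_i+1} ∩ [−1, 1] = {0, 1} → 2 states.
For l_f = 3: m_f ∈ {m_i−1, m_i, m_i+1} ∩ [−3, 3] = {0, 1, 2} → 3 states.
Total: 5.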